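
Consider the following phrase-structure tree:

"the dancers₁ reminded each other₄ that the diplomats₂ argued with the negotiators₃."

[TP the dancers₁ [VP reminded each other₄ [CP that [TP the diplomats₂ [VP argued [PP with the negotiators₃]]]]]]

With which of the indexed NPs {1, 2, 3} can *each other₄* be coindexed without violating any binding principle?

{1}

*each other* is an anaphor, so Principle A applies: it must be bound in its binding domain.
Binding domain of *each other₄*: the matrix TP, whose subject is the dancers₁.
*the dancers₁* c-commands the anaphor within its binding domain → licit binder.
*the diplomats₂* does not c-command the anaphor → cannot bind it.
*the negotiators₃* does not c-command the anaphor → cannot bind it.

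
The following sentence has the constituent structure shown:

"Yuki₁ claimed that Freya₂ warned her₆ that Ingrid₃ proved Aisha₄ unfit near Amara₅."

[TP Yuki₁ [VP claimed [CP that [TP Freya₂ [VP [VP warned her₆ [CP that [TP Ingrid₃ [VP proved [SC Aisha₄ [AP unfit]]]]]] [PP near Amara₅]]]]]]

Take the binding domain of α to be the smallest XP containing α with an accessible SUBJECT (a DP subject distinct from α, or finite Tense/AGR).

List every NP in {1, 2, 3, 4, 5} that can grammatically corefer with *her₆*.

*her* is a pronoun, so Principle B applies: it must be free in its binding domain.
Binding domain of *her₆*: the embedded TP, whose subject is Freya₂.
*Yuki₁* c-commands the pronoun but from outside its binding domain, and is not c-commanded by it → coindexation permitted.
*Freya₂* c-commands the pronoun within its binding domain → coindexation would violate Principle B.
*Ingrid₃*: the pronoun c-commands this R-expression → coindexation would violate Principle C on *Ingrid₃*.
*Aisha₄*: the pronoun c-commands this R-expression → coindexation would violate Principle C on *Aisha₄*.
*Amara₅* and the pronoun do not c-command one another → neither Principle B nor Principle C is at stake; coindexation permitted.

{1, 5}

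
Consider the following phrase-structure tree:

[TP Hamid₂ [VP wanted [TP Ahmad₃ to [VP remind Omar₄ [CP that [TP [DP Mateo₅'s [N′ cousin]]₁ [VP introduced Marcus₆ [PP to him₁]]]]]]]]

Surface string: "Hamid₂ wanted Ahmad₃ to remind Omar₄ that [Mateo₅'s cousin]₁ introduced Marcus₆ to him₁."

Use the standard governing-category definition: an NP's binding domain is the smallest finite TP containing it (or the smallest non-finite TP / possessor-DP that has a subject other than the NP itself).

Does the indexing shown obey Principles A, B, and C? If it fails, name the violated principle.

The two coindexed NPs are *[Mateo₅'s cousin]₁* and *him₁*.
*him₁* is a pronoun. Its binding domain is the embedded TP, whose subject is [Mateo₅'s cousin]₁.
*[Mateo₅'s cousin]₁* c-commands it within that domain and carries the same index.
The pronoun is locally bound → Principle B violation.

Principle B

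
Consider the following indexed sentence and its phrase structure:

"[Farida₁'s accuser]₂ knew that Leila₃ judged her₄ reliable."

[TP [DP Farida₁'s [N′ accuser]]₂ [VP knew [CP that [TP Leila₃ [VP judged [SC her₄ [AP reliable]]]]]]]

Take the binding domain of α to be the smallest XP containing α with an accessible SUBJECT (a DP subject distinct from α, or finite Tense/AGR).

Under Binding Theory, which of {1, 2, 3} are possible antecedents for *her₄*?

*her* is a pronoun, so Principle B applies: it must be free in its binding domain.
Binding domain of *her₄*: the embedded TP, whose subject is Leila₃.
*Farida₁* and the pronoun do not c-command one another → neither Principle B nor Principle C is at stake; coindexation permitted.
*[Farida₁'s accuser]₂* c-commands the pronoun but from outside its binding domain, and is not c-commanded by it → coindexation permitted.
*Leila₃* c-commands the pronoun within its binding domain → coindexation would violate Principle B.

{1, 2}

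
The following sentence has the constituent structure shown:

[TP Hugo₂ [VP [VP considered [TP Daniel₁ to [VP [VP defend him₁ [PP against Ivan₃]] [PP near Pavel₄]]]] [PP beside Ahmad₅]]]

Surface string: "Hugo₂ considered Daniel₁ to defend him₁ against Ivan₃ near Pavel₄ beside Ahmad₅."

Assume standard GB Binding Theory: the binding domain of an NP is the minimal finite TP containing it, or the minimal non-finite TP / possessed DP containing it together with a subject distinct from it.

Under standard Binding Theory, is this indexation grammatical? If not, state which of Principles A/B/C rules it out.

The two coindexed NPs are *Daniel₁* and *him₁*.
*him₁* is a pronoun. Its binding domain is the embedded TP, whose subject is Daniel₁.
*Daniel₁* c-commands it within that domain and carries the same index.
The pronoun is locally bound → Principle B violation.

Principle B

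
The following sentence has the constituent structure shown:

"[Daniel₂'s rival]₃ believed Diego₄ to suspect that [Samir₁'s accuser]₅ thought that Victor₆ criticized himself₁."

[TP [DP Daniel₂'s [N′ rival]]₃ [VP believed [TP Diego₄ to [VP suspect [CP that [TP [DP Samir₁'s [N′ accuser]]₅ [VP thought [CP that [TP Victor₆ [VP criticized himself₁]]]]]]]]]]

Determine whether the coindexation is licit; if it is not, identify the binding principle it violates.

The two coindexed NPs are *Samir₁* and *himself₁*.
*himself₁* is an anaphor. Principle A requires it to be bound within its binding domain — the embedded TP, whose subject is Victor₆.
Within that domain it is c-commanded by *Victor₆*, which does not share its index.
*Samir₁* does not c-command the anaphor at all.
The anaphor is unbound in its domain → Principle A violation.

Principle A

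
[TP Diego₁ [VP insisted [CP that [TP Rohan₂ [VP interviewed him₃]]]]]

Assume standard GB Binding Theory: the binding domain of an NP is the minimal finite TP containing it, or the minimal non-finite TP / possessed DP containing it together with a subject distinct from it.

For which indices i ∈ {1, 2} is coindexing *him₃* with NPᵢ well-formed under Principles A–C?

{1}

*him* is a pronoun, so Principle B applies: it must be free in its binding domain.
Binding domain of *him₃*: the embedded TP, whose subject is Rohan₂.
*Diego₁* c-commands the pronoun but from outside its binding domain, and is not c-commanded by it → coindexation permitted.
*Rohan₂* c-commands the pronoun within its binding domain → coindexation would violate Principle B.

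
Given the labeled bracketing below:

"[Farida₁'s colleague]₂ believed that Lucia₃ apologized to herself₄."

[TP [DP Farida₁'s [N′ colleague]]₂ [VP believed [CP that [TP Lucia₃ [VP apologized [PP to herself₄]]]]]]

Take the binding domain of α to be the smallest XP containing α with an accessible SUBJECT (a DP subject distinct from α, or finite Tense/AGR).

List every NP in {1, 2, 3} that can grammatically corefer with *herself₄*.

{3}

*herself* is an anaphor, so Principle A applies: it must be bound in its binding domain.
Binding domain of *herself₄*: the embedded TP, whose subject is Lucia₃.
*Farida₁* does not c-command the anaphor → cannot bind it.
*[Farida₁'s colleague]₂* c-commands the anaphor but is outside its binding domain → cannot satisfy Principle A.
*Lucia₃* c-commands the anaphor within its binding domain → licit binder.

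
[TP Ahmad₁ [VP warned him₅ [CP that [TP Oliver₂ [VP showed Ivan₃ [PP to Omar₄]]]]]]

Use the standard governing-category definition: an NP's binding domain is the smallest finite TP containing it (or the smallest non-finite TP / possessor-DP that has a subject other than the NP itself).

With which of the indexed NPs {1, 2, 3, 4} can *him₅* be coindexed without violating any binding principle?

*him* is a pronoun, so Principle B applies: it must be free in its binding domain.
Binding domain of *him₅*: the matrix TP, whose subject is Ahmad₁.
*Ahmad₁* c-commands the pronoun within its binding domain → coindexation would violate Principle B.
*Oliver₂*: the pronoun c-commands this R-expression → coindexation would violate Principle C on *Oliver₂*.
*Ivan₃*: the pronoun c-commands this R-expression → coindexation would violate Principle C on *Ivan₃*.
*Omar₄*: the pronoun c-commands this R-expression → coindexation would violate Principle C on *Omar₄*.

none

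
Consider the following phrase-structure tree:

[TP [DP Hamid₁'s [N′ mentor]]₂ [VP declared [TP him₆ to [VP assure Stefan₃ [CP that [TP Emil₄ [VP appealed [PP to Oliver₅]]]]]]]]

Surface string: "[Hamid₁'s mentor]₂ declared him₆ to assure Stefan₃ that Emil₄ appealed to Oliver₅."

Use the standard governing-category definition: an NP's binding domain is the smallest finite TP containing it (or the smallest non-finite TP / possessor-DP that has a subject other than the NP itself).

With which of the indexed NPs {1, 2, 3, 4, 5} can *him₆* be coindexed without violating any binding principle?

*him* is a pronoun, so Principle B applies: it must be free in its binding domain.
Binding domain of *him₆*: the matrix TP, whose subject is [Hamid₁'s mentor]₂.
*Hamid₁* and the pronoun do not c-command one another → neither Principle B nor Principle C is at stake; coindexation permitted.
*[Hamid₁'s mentor]₂* c-commands the pronoun within its binding domain → coindexation would violate Principle B.
*Stefan₃*: the pronoun c-commands this R-expression → coindexation would violate Principle C on *Stefan₃*.
*Emil₄*: the pronoun c-commands this R-expression → coindexation would violate Principle C on *Emil₄*.
*Oliver₅*: the pronoun c-commands this R-expression → coindexation would violate Principle C on *Oliver₅*.

{1}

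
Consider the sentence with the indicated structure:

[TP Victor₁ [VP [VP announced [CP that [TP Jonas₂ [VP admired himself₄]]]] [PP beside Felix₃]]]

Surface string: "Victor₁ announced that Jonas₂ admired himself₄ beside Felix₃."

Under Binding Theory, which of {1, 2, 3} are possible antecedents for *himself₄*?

*himself* is an anaphor, so Principle A applies: it must be bound in its binding domain.
Binding domain of *himself₄*: the embedded TP, whose subject is Jonas₂.
*Victor₁* c-commands the anaphor but is outside its binding domain → cannot satisfy Principle A.
*Jonas₂* c-commands the anaphor within its binding domain → licit binder.
*Felix₃* does not c-command the anaphor → cannot bind it.

{2}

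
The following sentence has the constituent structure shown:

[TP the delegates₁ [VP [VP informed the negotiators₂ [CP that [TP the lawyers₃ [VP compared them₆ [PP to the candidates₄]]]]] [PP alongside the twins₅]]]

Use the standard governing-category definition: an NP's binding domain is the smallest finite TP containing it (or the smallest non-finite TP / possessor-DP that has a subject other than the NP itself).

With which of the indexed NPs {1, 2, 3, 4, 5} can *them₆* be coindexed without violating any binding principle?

*them* is a pronoun, so Principle B applies: it must be free in its binding domain.
Binding domain of *them₆*: the embedded TP, whose subject is the lawyers₃.
*the delegates₁* c-commands the pronoun but from outside its binding domain, and is not c-commanded by it → coindexation permitted.
*the negotiators₂* c-commands the pronoun but from outside its binding domain, and is not c-commanded by it → coindexation permitted.
*the lawyers₃* c-commands the pronoun within its binding domain → coindexation would violate Principle B.
*the candidates₄*: the pronoun c-commands this R-expression → coindexation would violate Principle C on *the candidates₄*.
*the twins₅* and the pronoun do not c-command one another → neither Principle B nor Principle C is at stake; coindexation permitted.

{1, 2, 5}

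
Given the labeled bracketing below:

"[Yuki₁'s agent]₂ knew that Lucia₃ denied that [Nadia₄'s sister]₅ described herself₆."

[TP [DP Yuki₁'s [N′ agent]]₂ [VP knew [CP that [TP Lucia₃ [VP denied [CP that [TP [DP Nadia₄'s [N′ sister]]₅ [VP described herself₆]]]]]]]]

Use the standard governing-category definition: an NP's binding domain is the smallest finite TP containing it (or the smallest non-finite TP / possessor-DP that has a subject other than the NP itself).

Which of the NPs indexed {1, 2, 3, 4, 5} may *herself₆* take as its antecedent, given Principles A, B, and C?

*herself* is an anaphor, so Principle A applies: it must be bound in its binding domain.
Binding domain of *herself₆*: the embedded TP, whose subject is [Nadia₄'s sister]₅.
*Yuki₁* does not c-command the anaphor → cannot bind it.
*[Yuki₁'s agent]₂* c-commands the anaphor but is outside its binding domain → cannot satisfy Principle A.
*Lucia₃* c-commands the anaphor but is outside its binding domain → cannot satisfy Principle A.
*Nadia₄* does not c-command the anaphor → cannot bind it.
*[Nadia₄'s sister]₅* c-commands the anaphor within its binding domain → licit binder.

{5}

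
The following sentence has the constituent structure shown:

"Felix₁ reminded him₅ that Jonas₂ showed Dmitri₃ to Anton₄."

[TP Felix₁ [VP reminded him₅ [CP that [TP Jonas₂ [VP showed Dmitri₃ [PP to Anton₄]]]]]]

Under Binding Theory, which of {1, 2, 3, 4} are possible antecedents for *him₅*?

*him* is a pronoun, so Principle B applies: it must be free in its binding domain.
Binding domain of *him₅*: the matrix TP, whose subject is Felix₁.
*Felix₁* c-commands the pronoun within its binding domain → coindexation would violate Principle B.
*Jonas₂*: the pronoun c-commands this R-expression → coindexation would violate Principle C on *Jonas₂*.
*Dmitri₃*: the pronoun c-commands this R-expression → coindexation would violate Principle C on *Dmitri₃*.
*Anton₄*: the pronoun c-commands this R-expression → coindexation would violate Principle C on *Anton₄*.

none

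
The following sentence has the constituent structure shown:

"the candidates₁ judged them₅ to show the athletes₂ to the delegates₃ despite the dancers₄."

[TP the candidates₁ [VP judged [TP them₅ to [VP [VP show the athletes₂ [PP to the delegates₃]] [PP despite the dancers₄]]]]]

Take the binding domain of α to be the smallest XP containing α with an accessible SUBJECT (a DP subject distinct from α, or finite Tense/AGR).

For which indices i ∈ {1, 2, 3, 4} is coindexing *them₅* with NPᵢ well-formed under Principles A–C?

*them* is a pronoun, so Principle B applies: it must be free in its binding domain.
Binding domain of *them₅*: the matrix TP, whose subject is the candidates₁.
*the candidates₁* c-commands the pronoun within its binding domain → coindexation would violate Principle B.
*the athletes₂*: the pronoun c-commands this R-expression → coindexation would violate Principle C on *the athletes₂*.
*the delegates₃*: the pronoun c-commands this R-expression → coindexation would violate Principle C on *the delegates₃*.
*the dancers₄*: the pronoun c-commands this R-expression → coindexation would violate Principle C on *the dancers₄*.

none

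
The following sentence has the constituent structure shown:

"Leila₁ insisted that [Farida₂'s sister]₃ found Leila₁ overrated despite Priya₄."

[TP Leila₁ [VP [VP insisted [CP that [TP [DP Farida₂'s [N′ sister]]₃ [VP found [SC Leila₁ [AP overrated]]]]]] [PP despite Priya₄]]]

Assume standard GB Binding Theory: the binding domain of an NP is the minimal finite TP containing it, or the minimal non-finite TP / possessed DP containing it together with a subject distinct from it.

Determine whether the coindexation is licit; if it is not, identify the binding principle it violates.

The two coindexed NPs are *Leila₁* (the higher occurrence) and *Leila₁* (the lower occurrence).
*Leila₁* (the lower occurrence) is an R-expression. Principle C requires it to be free everywhere.
*Leila₁* (the higher occurrence) c-commands it and carries the same index.
The R-expression is bound → Principle C violation.

Principle C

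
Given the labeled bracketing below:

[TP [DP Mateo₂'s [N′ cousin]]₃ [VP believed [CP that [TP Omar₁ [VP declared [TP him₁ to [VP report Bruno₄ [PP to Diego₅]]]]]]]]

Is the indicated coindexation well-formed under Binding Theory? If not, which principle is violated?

The two coindexed NPs are *Omar₁* and *him₁*.
*him₁* is a pronoun. Its binding domain is the embedded TP, whose subject is Omar₁.
*Omar₁* c-commands it within that domain and carries the same index.
The pronoun is locally bound → Principle B violation.

Principle B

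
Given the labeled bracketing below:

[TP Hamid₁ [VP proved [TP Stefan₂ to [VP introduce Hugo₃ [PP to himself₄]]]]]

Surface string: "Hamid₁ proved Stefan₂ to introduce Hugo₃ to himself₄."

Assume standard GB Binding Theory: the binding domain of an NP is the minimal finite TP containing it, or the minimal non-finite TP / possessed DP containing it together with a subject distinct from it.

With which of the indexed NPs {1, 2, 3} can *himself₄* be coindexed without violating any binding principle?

*himself* is an anaphor, so Principle A applies: it must be bound in its binding domain.
Binding domain of *himself₄*: the embedded TP, whose subject is Stefan₂.
*Hamid₁* c-commands the anaphor but is outside its binding domain → cannot satisfy Principle A.
*Stefan₂* c-commands the anaphor within its binding domain → licit binder.
*Hugo₃* c-commands the anaphor within its binding domain → licit binder.

{2, 3}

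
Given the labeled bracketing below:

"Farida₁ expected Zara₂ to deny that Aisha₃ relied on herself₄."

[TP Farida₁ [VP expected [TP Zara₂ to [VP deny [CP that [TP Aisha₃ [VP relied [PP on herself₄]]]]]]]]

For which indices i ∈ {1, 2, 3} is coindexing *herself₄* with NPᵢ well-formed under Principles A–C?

{3}

*herself* is an anaphor, so Principle A applies: it must be bound in its binding domain.
Binding domain of *herself₄*: the embedded TP, whose subject is Aisha₃.
*Farida₁* c-commands the anaphor but is outside its binding domain → cannot satisfy Principle A.
*Zara₂* c-commands the anaphor but is outside its binding domain → cannot satisfy Principle A.
*Aisha₃* c-commands the anaphor within its binding domain → licit binder.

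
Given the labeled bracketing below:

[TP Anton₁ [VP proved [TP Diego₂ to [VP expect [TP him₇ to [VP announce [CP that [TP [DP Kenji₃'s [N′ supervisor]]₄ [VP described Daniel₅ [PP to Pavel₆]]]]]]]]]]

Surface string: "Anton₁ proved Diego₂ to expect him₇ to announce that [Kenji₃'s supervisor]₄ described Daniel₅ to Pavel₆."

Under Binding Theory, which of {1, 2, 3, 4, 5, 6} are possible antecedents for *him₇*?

*him* is a pronoun, so Principle B applies: it must be free in its binding domain.
Binding domain of *him₇*: the embedded TP, whose subject is Diego₂.
*Anton₁* c-commands the pronoun but from outside its binding domain, and is not c-commanded by it → coindexation permitted.
*Diego₂* c-commands the pronoun within its binding domain → coindexation would violate Principle B.
*Kenji₃*: the pronoun c-commands this R-expression → coindexation would violate Principle C on *Kenji₃*.
*[Kenji₃'s supervisor]₄*: the pronoun c-commands this R-expression → coindexation would violate Principle C on *[Kenji₃'s supervisor]₄*.
*Daniel₅*: the pronoun c-commands this R-expression → coindexation would violate Principle C on *Daniel₅*.
*Pavel₆*: the pronoun c-commands this R-expression → coindexation would violate Principle C on *Pavel₆*.

{1}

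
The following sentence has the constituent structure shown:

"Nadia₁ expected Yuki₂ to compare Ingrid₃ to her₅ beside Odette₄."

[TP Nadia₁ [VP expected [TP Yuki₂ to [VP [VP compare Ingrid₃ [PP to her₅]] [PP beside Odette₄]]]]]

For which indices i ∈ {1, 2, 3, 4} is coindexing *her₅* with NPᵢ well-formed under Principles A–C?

{1, 4}

*her* is a pronoun, so Principle B applies: it must be free in its binding domain.
Binding domain of *her₅*: the embedded TP, whose subject is Yuki₂.
*Nadia₁* c-commands the pronoun but from outside its binding domain, and is not c-commanded by it → coindexation permitted.
*Yuki₂* c-commands the pronoun within its binding domain → coindexation would violate Principle B.
*Ingrid₃* c-commands the pronoun within its binding domain → coindexation would violate Principle B.
*Odette₄* and the pronoun do not c-command one another → neither Principle B nor Principle C is at stake; coindexation permitted.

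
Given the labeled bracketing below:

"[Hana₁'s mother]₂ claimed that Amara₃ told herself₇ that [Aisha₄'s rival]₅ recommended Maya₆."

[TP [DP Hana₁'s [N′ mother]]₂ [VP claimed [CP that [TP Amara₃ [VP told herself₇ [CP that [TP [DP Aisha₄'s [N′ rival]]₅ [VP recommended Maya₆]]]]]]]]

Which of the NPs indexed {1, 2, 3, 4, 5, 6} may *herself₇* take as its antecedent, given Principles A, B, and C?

{3}

*herself* is an anaphor, so Principle A applies: it must be bound in its binding domain.
Binding domain of *herself₇*: the embedded TP, whose subject is Amara₃.
*Hana₁* does not c-command the anaphor → cannot bind it.
*[Hana₁'s mother]₂* c-commands the anaphor but is outside its binding domain → cannot satisfy Principle A.
*Amara₃* c-commands the anaphor within its binding domain → licit binder.
*Aisha₄* does not c-command the anaphor → cannot bind it.
*[Aisha₄'s rival]₅* does not c-command the anaphor → cannot bind it.
*Maya₆* does not c-command the anaphor → cannot bind it.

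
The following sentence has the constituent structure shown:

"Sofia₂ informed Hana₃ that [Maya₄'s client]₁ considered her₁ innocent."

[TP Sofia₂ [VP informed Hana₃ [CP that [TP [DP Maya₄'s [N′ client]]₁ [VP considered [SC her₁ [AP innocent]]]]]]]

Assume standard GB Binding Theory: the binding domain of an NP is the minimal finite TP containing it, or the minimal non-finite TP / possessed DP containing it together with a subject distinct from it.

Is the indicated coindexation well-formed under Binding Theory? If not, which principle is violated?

The two coindexed NPs are *[Maya₄'s client]₁* and *her₁*.
*her₁* is a pronoun. Its binding domain is the embedded TP, whose subject is [Maya₄'s client]₁.
*[Maya₄'s client]₁* c-commands it within that domain and carries the same index.
The pronoun is locally bound → Principle B violation.

Principle B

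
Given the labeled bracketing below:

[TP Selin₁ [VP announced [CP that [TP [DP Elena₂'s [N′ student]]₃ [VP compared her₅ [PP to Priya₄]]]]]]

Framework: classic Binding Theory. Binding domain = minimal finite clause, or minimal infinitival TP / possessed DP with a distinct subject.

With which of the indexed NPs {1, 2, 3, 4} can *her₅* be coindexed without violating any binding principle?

*her* is a pronoun, so Principle B applies: it must be free in its binding domain.
Binding domain of *her₅*: the embedded TP, whose subject is [Elena₂'s student]₃.
*Selin₁* c-commands the pronoun but from outside its binding domain, and is not c-commanded by it → coindexation permitted.
*Elena₂* and the pronoun do not c-command one another → neither Principle B nor Principle C is at stake; coindexation permitted.
*[Elena₂'s student]₃* c-commands the pronoun within its binding domain → coindexation would violate Principle B.
*Priya₄*: the pronoun c-commands this R-expression → coindexation would violate Principle C on *Priya₄*.

{1, 2}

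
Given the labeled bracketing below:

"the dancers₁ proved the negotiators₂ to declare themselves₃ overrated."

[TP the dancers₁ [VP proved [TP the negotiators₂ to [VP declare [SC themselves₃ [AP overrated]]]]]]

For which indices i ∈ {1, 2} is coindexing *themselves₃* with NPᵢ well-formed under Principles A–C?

*themselves* is an anaphor, so Principle A applies: it must be bound in its binding domain.
Binding domain of *themselves₃*: the embedded TP, whose subject is the negotiators₂.
*the dancers₁* c-commands the anaphor but is outside its binding domain → cannot satisfy Principle A.
*the negotiators₂* c-commands the anaphor within its binding domain → licit binder.

{2}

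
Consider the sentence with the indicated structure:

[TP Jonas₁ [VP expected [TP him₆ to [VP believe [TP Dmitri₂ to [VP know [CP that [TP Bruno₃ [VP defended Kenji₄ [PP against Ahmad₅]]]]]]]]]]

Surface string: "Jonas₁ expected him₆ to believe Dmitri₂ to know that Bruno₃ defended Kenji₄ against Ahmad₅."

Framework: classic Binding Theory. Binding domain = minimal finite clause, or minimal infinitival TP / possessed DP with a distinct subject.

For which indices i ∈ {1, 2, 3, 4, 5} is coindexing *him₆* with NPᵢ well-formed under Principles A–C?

*him* is a pronoun, so Principle B applies: it must be free in its binding domain.
Binding domain of *him₆*: the matrix TP, whose subject is Jonas₁.
*Jonas₁* c-commands the pronoun within its binding domain → coindexation would violate Principle B.
*Dmitri₂*: the pronoun c-commands this R-expression → coindexation would violate Principle C on *Dmitri₂*.
*Bruno₃*: the pronoun c-commands this R-expression → coindexation would violate Principle C on *Bruno₃*.
*Kenji₄*: the pronoun c-commands this R-expression → coindexation would violate Principle C on *Kenji₄*.
*Ahmad₅*: the pronoun c-commands this R-expression → coindexation would violate Principle C on *Ahmad₅*.

none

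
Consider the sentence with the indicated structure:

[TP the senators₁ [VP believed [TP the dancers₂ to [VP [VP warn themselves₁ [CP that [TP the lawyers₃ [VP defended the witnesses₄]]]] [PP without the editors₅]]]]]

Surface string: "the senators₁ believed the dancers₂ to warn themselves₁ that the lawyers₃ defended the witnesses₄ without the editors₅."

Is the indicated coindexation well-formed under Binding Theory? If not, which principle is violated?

Principle A

The two coindexed NPs are *the senators₁* and *themselves₁*.
*themselves₁* is an anaphor. Principle A requires it to be bound within its binding domain — the embedded TP, whose subject is the dancers₂.
Within that domain it is c-commanded by *the dancers₂*, which does not share its index.
*the senators₁* does c-command the anaphor, but from outside its binding domain.
The anaphor is unbound in its domain → Principle A violation.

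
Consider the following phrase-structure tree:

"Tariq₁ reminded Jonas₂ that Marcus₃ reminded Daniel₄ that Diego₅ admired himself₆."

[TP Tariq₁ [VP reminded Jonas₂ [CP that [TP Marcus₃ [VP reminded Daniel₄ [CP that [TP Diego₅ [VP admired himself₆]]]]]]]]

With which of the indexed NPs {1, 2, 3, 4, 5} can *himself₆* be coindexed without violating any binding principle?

{5}

*himself* is an anaphor, so Principle A applies: it must be bound in its binding domain.
Binding domain of *himself₆*: the embedded TP, whose subject is Diego₅.
*Tariq₁* c-commands the anaphor but is outside its binding domain → cannot satisfy Principle A.
*Jonas₂* c-commands the anaphor but is outside its binding domain → cannot satisfy Principle A.
*Marcus₃* c-commands the anaphor but is outside its binding domain → cannot satisfy Principle A.
*Daniel₄* c-commands the anaphor but is outside its binding domain → cannot satisfy Principle A.
*Diego₅* c-commands the anaphor within its binding domain → licit binder.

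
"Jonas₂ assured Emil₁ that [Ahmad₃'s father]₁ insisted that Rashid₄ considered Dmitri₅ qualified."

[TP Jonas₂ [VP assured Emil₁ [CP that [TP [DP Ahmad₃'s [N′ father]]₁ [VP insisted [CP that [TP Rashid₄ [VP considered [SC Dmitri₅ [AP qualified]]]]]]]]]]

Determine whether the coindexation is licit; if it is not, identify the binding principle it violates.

The two coindexed NPs are *[Ahmad₃'s father]₁* and *Emil₁*.
*[Ahmad₃'s father]₁* is an R-expression. Principle C requires it to be free everywhere.
*Emil₁* c-commands it and carries the same index.
The R-expression is bound → Principle C violation.

Principle C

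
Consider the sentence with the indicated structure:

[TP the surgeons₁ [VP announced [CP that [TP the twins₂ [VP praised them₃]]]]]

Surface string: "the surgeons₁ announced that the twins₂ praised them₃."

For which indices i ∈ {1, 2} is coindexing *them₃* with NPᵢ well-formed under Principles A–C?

*them* is a pronoun, so Principle B applies: it must be free in its binding domain.
Binding domain of *them₃*: the embedded TP, whose subject is the twins₂.
*the surgeons₁* c-commands the pronoun but from outside its binding domain, and is not c-commanded by it → coindexation permitted.
*the twins₂* c-commands the pronoun within its binding domain → coindexation would violate Principle B.

{1}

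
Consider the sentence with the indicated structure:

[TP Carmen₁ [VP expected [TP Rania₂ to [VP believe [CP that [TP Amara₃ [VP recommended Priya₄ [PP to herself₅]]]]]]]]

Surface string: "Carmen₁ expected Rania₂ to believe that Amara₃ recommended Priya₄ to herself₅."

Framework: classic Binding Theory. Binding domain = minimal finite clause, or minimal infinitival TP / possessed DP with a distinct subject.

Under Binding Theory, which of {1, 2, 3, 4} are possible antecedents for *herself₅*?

{3, 4}

*herself* is an anaphor, so Principle A applies: it must be bound in its binding domain.
Binding domain of *herself₅*: the embedded TP, whose subject is Amara₃.
*Carmen₁* c-commands the anaphor but is outside its binding domain → cannot satisfy Principle A.
*Rania₂* c-commands the anaphor but is outside its binding domain → cannot satisfy Principle A.
*Amara₃* c-commands the anaphor within its binding domain → licit binder.
*Priya₄* c-commands the anaphor within its binding domain → licit binder.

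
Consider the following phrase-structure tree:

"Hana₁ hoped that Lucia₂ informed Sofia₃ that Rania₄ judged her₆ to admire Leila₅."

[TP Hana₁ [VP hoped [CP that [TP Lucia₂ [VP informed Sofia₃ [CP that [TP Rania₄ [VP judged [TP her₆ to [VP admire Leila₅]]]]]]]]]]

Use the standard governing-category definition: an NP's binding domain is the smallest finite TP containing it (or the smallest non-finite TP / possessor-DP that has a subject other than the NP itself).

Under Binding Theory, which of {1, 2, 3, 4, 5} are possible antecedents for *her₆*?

*her* is a pronoun, so Principle B applies: it must be free in its binding domain.
Binding domain of *her₆*: the embedded TP, whose subject is Rania₄.
*Hana₁* c-commands the pronoun but from outside its binding domain, and is not c-commanded by it → coindexation permitted.
*Lucia₂* c-commands the pronoun but from outside its binding domain, and is not c-commanded by it → coindexation permitted.
*Sofia₃* c-commands the pronoun but from outside its binding domain, and is not c-commanded by it → coindexation permitted.
*Rania₄* c-commands the pronoun within its binding domain → coindexation would violate Principle B.
*Leila₅*: the pronoun c-commands this R-expression → coindexation would violate Principle C on *Leila₅*.

{1, 2, 3}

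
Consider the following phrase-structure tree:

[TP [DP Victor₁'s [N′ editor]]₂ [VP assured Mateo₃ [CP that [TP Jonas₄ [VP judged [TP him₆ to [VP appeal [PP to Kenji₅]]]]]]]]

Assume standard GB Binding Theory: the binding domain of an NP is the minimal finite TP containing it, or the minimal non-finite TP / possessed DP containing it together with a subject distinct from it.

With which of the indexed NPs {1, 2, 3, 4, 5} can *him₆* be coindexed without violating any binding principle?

{1, 2, 3}

*him* is a pronoun, so Principle B applies: it must be free in its binding domain.
Binding domain of *him₆*: the embedded TP, whose subject is Jonas₄.
*Victor₁* and the pronoun do not c-command one another → neither Principle B nor Principle C is at stake; coindexation permitted.
*[Victor₁'s editor]₂* c-commands the pronoun but from outside its binding domain, and is not c-commanded by it → coindexation permitted.
*Mateo₃* c-commands the pronoun but from outside its binding domain, and is not c-commanded by it → coindexation permitted.
*Jonas₄* c-commands the pronoun within its binding domain → coindexation would violate Principle B.
*Kenji₅*: the pronoun c-commands this R-expression → coindexation would violate Principle C on *Kenji₅*.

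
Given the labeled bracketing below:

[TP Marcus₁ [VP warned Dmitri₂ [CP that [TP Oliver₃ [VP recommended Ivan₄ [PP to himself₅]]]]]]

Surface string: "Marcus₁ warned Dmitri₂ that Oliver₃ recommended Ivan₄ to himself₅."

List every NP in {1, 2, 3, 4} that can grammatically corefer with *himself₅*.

*himself* is an anaphor, so Principle A applies: it must be bound in its binding domain.
Binding domain of *himself₅*: the embedded TP, whose subject is Oliver₃.
*Marcus₁* c-commands the anaphor but is outside its binding domain → cannot satisfy Principle A.
*Dmitri₂* c-commands the anaphor but is outside its binding domain → cannot satisfy Principle A.
*Oliver₃* c-commands the anaphor within its binding domain → licit binder.
*Ivan₄* c-commands the anaphor within its binding domain → licit binder.

{3, 4}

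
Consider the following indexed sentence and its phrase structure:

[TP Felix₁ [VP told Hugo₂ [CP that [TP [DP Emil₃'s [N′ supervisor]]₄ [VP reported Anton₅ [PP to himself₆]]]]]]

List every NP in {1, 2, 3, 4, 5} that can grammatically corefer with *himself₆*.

{4, 5}

*himself* is an anaphor, so Principle A applies: it must be bound in its binding domain.
Binding domain of *himself₆*: the embedded TP, whose subject is [Emil₃'s supervisor]₄.
*Felix₁* c-commands the anaphor but is outside its binding domain → cannot satisfy Principle A.
*Hugo₂* c-commands the anaphor but is outside its binding domain → cannot satisfy Principle A.
*Emil₃* does not c-command the anaphor → cannot bind it.
*[Emil₃'s supervisor]₄* c-commands the anaphor within its binding domain → licit binder.
*Anton₅* c-commands the anaphor within its binding domain → licit binder.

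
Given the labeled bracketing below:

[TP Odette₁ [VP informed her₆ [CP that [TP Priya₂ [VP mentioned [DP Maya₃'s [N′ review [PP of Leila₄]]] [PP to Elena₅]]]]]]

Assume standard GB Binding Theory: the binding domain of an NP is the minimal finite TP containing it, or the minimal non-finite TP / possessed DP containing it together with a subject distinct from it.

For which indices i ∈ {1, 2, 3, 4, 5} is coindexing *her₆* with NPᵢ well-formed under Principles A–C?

none

*her* is a pronoun, so Principle B applies: it must be free in its binding domain.
Binding domain of *her₆*: the matrix TP, whose subject is Odette₁.
*Odette₁* c-commands the pronoun within its binding domain → coindexation would violate Principle B.
*Priya₂*: the pronoun c-commands this R-expression → coindexation would violate Principle C on *Priya₂*.
*Maya₃*: the pronoun c-commands this R-expression → coindexation would violate Principle C on *Maya₃*.
*Leila₄*: the pronoun c-commands this R-expression → coindexation would violate Principle C on *Leila₄*.
*Elena₅*: the pronoun c-commands this R-expression → coindexation would violate Principle C on *Elena₅*.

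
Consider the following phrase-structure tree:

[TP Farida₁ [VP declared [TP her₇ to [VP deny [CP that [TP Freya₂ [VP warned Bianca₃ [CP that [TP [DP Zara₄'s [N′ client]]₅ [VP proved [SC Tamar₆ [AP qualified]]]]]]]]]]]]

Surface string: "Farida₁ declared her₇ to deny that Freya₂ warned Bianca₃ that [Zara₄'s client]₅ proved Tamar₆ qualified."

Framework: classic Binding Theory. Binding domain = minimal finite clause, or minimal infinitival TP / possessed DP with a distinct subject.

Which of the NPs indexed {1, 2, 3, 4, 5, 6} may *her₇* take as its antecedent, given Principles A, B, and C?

none

*her* is a pronoun, so Principle B applies: it must be free in its binding domain.
Binding domain of *her₇*: the matrix TP, whose subject is Farida₁.
*Farida₁* c-commands the pronoun within its binding domain → coindexation would violate Principle B.
*Freya₂*: the pronoun c-commands this R-expression → coindexation would violate Principle C on *Freya₂*.
*Bianca₃*: the pronoun c-commands this R-expression → coindexation would violate Principle C on *Bianca₃*.
*Zara₄*: the pronoun c-commands this R-expression → coindexation would violate Principle C on *Zara₄*.
*[Zara₄'s client]₅*: the pronoun c-commands this R-expression → coindexation would violate Principle C on *[Zara₄'s client]₅*.
*Tamar₆*: the pronoun c-commands this R-expression → coindexation would violate Principle C on *Tamar₆*.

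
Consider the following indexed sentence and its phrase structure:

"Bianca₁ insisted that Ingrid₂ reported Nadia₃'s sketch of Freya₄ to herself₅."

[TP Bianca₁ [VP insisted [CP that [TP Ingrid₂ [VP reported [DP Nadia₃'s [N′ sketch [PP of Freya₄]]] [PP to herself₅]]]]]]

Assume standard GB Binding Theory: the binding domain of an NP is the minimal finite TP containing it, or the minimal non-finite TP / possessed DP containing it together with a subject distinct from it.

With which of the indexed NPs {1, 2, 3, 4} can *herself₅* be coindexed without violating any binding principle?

{2}

*herself* is an anaphor, so Principle A applies: it must be bound in its binding domain.
Binding domain of *herself₅*: the embedded TP, whose subject is Ingrid₂.
*Bianca₁* c-commands the anaphor but is outside its binding domain → cannot satisfy Principle A.
*Ingrid₂* c-commands the anaphor within its binding domain → licit binder.
*Nadia₃* does not c-command the anaphor → cannot bind it.
*Freya₄* does not c-command the anaphor → cannot bind it.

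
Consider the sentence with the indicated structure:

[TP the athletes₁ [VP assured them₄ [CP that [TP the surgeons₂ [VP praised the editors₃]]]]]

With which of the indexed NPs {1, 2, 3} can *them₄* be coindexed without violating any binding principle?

*them* is a pronoun, so Principle B applies: it must be free in its binding domain.
Binding domain of *them₄*: the matrix TP, whose subject is the athletes₁.
*the athletes₁* c-commands the pronoun within its binding domain → coindexation would violate Principle B.
*the surgeons₂*: the pronoun c-commands this R-expression → coindexation would violate Principle C on *the surgeons₂*.
*the editors₃*: the pronoun c-commands this R-expression → coindexation would violate Principle C on *the editors₃*.

none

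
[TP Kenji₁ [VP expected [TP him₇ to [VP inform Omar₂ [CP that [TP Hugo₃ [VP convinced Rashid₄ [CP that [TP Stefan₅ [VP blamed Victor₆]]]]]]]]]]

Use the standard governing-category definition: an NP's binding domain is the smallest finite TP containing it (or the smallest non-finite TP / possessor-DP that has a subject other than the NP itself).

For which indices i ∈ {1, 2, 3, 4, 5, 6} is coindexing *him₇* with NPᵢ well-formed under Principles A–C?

none

*him* is a pronoun, so Principle B applies: it must be free in its binding domain.
Binding domain of *him₇*: the matrix TP, whose subject is Kenji₁.
*Kenji₁* c-commands the pronoun within its binding domain → coindexation would violate Principle B.
*Omar₂*: the pronoun c-commands this R-expression → coindexation would violate Principle C on *Omar₂*.
*Hugo₃*: the pronoun c-commands this R-expression → coindexation would violate Principle C on *Hugo₃*.
*Rashid₄*: the pronoun c-commands this R-expression → coindexation would violate Principle C on *Rashid₄*.
*Stefan₅*: the pronoun c-commands this R-expression → coindexation would violate Principle C on *Stefan₅*.
*Victor₆*: the pronoun c-commands this R-expression → coindexation would violate Principle C on *Victor₆*.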